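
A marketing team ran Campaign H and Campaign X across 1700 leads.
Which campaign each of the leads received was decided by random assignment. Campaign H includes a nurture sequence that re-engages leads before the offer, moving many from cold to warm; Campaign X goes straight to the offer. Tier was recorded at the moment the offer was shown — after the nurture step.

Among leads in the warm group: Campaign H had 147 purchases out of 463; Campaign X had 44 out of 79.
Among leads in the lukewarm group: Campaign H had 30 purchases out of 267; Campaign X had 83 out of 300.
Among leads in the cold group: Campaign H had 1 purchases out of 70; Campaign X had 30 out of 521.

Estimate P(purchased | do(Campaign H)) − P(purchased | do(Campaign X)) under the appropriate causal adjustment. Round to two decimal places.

Within every engagement tier level Campaign X has the higher rate, yet pooled Campaign H does — Simpson's reversal.
Engagement tier lies on the pathway campaign → engagement tier → outcome, so adjusting for it blocks the indirect effect. For the total causal effect of campaign, use the unadjusted pooled rates.
The causal difference is the pooled difference: 0.223 − 0.174 = +0.048.

+0.05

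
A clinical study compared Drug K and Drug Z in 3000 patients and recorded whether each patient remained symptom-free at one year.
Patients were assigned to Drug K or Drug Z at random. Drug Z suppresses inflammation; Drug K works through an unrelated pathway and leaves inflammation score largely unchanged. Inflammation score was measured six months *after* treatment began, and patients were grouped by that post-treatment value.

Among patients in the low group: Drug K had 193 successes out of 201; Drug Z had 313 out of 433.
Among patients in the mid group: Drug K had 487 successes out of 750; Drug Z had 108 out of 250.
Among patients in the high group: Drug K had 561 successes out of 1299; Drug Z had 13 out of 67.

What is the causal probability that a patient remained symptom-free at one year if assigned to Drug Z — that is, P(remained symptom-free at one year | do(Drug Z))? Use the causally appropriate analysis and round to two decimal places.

Inflammation score lies on the pathway drug → inflammation score → outcome, so adjusting for it blocks the indirect effect. For the total causal effect of drug, use the unadjusted pooled rates.
So P(outcome | do(Drug Z)) is just the pooled rate for Drug Z: 434/750 = 0.579.

0.58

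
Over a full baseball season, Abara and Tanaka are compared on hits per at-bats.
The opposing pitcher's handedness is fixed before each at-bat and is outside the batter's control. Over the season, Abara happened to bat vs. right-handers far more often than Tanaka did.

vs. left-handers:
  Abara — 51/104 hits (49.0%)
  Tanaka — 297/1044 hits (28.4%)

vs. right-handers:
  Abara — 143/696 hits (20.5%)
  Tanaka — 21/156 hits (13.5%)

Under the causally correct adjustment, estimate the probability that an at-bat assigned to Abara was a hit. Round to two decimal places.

Within every pitcher handedness level Abara has the higher rate, yet pooled Tanaka does — Simpson's reversal.
Pitcher handedness is set before the player has any effect — it is not caused by the player — and it independently drives the outcome. That makes it a confounder, so the causal comparison is within pitcher handedness levels.
Standardising Abara to the population pitcher handedness mix: 0.574·51/104 + 0.426·143/696 = 0.369.

0.37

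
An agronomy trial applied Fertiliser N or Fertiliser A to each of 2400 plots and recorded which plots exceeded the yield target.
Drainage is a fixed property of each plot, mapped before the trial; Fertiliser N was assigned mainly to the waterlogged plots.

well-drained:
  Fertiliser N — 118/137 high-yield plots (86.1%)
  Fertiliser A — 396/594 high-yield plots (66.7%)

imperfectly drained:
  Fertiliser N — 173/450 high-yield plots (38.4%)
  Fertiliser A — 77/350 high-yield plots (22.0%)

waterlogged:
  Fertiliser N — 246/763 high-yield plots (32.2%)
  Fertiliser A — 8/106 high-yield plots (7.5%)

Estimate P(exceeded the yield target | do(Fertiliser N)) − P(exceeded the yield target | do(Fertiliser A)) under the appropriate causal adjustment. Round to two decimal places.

Here field drainage is a common cause — it drives both which fertiliser a case falls under and the outcome. The crude comparison mixes populations; the stratum-specific rates are the causally relevant ones.
Adjusting over the population distribution of field drainage: 0.305·(0.861−0.667) + 0.333·(0.384−0.220) + 0.362·(0.322−0.075) = +0.204.

+0.20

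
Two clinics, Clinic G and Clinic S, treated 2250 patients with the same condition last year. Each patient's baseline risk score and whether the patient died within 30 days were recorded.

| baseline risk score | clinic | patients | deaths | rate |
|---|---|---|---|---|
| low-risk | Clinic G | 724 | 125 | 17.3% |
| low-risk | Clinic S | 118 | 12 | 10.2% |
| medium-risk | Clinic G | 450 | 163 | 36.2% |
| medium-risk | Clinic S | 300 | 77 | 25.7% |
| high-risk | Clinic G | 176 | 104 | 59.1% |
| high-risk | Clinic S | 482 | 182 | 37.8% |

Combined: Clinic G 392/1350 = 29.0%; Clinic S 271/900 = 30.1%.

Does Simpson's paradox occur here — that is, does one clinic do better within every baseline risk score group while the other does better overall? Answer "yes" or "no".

yes

Within each baseline risk score level (low-risk 17.3% vs 10.2%; medium-risk 36.2% vs 25.7%; high-risk 59.1% vs 37.8%), Clinic S has the lower rate every time. Pooled: 29.0% vs 30.1% — Clinic G has the lower rate overall. The two comparisons disagree.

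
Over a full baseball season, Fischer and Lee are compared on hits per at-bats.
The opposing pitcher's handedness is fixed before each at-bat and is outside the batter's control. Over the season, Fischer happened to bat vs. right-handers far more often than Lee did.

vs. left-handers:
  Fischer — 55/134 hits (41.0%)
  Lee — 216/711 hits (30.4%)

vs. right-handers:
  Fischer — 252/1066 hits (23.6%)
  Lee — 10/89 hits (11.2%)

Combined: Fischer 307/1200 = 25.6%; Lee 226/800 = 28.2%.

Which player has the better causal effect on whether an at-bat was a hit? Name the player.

Fischer

The pitcher handedness-specific comparison favours Fischer throughout, but the pooled figures favour Lee. The question is whether to condition on pitcher handedness.
Since pitcher handedness is a pre-existing factor (not a product of the player) and it affects the outcome on its own, it is a confounder. The stratified rates, not the pooled rate, identify the causal effect.
Within each level — vs. left-handers: 41.0% vs 30.4%; vs. right-handers: 23.6% vs 11.2% — Fischer is higher every time.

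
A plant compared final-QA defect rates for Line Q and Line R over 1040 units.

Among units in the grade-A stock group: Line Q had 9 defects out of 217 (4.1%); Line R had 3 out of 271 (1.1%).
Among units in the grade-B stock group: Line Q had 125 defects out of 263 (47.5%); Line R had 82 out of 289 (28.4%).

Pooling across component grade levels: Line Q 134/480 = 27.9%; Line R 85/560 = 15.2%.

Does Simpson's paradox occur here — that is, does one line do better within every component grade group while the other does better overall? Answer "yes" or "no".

Within each component grade level (grade-A stock 4.1% vs 1.1%; grade-B stock 47.5% vs 28.4%), Line R has the lower rate every time. Pooled: 27.9% vs 15.2% — Line R has the lower rate overall. They agree.

no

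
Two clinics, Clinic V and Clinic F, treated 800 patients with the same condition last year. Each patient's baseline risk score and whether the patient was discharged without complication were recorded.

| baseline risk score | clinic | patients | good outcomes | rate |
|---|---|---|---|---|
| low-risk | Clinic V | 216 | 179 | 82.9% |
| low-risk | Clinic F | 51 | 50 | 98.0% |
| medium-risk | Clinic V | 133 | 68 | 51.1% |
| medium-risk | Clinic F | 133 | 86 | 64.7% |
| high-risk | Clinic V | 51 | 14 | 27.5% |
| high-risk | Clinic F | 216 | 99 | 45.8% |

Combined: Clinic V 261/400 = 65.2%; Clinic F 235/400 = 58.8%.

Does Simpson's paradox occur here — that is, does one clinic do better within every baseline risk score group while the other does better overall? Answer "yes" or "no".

yes

Within each baseline risk score level (low-risk 82.9% vs 98.0%; medium-risk 51.1% vs 64.7%; high-risk 27.5% vs 45.8%), Clinic F has the higher rate every time. Pooled: 65.2% vs 58.8% — Clinic V has the higher rate overall. The two comparisons disagree.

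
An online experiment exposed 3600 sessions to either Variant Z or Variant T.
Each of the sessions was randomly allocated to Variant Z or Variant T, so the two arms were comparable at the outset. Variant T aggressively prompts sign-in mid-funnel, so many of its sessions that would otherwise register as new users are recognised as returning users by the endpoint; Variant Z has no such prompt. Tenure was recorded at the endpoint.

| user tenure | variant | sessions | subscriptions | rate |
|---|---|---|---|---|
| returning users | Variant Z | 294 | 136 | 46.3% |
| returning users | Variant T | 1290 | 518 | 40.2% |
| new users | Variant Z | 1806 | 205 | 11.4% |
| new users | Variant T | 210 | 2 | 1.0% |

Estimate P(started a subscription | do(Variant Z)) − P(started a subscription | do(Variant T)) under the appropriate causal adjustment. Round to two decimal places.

-0.18

Variant Z is higher inside every user tenure stratum but Variant T is higher in aggregate. Whether to stratify depends on how user tenure relates to the variant.
User tenure here is a post-treatment variable shaped by the variant; conditioning on it would introduce bias rather than remove it. The overall comparison is the causal one.
The causal difference is the pooled difference: 0.162 − 0.347 = -0.184.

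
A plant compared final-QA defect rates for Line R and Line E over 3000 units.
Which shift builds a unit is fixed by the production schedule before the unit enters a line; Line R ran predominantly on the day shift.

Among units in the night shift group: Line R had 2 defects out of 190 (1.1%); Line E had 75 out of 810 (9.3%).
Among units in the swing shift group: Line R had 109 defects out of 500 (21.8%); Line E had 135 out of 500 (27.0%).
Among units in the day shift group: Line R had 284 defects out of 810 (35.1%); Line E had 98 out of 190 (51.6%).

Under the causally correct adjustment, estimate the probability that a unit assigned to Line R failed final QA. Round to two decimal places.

0.19

Shift satisfies the back-door criterion: it is not a descendant of the line, and it blocks the spurious path from line to outcome. Adjusting for it (i.e., using the within-shift rates) gives the causal effect.
Standardising Line R to the population shift mix: 0.333·2/190 + 0.333·109/500 + 0.333·284/810 = 0.193.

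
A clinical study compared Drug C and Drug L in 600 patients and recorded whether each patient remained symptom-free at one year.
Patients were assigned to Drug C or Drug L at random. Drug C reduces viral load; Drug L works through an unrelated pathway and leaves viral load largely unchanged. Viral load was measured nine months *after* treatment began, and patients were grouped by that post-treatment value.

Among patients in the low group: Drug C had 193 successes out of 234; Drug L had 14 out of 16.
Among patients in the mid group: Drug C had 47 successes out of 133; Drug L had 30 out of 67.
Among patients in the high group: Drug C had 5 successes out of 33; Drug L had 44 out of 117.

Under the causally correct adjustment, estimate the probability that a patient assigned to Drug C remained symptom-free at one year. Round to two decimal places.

Drug L is higher inside every viral load stratum but Drug C is higher in aggregate. Whether to stratify depends on how viral load relates to the drug.
Viral load is downstream of the drug. One should not condition on a consequence of treatment, so the overall rates are the right comparison.
So P(outcome | do(Drug C)) is just the pooled rate for Drug C: 245/400 = 0.613.

0.61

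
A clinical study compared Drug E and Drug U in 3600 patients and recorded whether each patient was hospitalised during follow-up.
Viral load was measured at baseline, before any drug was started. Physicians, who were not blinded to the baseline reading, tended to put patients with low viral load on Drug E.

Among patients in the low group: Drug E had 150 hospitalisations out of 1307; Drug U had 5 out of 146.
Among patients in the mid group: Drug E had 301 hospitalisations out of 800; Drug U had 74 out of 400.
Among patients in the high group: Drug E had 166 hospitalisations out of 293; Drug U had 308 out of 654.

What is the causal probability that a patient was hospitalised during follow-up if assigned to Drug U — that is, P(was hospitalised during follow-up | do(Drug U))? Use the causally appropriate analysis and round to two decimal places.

0.20

The stratified and pooled comparisons disagree (Drug U wins within each viral load; Drug E wins overall), so the answer turns on the causal role of viral load.
Viral load satisfies the back-door criterion: it is not a descendant of the drug, and it blocks the spurious path from drug to outcome. Adjusting for it (i.e., using the within-viral load rates) gives the causal effect.
Standardising Drug U to the population viral load mix: 0.404·5/146 + 0.333·74/400 + 0.263·308/654 = 0.199.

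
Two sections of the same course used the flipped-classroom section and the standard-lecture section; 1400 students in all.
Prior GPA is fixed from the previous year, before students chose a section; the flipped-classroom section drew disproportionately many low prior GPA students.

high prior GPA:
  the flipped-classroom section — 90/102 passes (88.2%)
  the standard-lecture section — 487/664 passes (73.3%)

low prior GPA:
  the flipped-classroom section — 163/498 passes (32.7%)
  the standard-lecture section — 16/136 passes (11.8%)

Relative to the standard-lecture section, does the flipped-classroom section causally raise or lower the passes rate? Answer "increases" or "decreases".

increases

Here prior GPA band is a common cause — it drives both which teaching method a case falls under and the outcome. The crude comparison mixes populations; the stratum-specific rates are the causally relevant ones.
Within each level — high prior GPA: 88.2% vs 73.3%; low prior GPA: 32.7% vs 11.8% — the flipped-classroom section is higher every time.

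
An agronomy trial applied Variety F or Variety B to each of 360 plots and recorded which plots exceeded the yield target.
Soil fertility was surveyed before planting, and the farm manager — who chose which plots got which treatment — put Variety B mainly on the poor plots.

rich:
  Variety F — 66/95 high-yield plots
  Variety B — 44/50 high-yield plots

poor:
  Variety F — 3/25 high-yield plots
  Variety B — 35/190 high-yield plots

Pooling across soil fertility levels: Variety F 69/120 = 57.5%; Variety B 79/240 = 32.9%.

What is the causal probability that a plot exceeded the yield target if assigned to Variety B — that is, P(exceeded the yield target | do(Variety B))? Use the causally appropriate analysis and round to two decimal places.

0.46

The stratified and pooled comparisons disagree (Variety B wins within each soil fertility; Variety F wins overall), so the answer turns on the causal role of soil fertility.
Soil fertility satisfies the back-door criterion: it is not a descendant of the variety, and it blocks the spurious path from variety to outcome. Adjusting for it (i.e., using the within-soil fertility rates) gives the causal effect.
Standardising Variety B to the population soil fertility mix: 0.403·44/50 + 0.597·35/190 = 0.464.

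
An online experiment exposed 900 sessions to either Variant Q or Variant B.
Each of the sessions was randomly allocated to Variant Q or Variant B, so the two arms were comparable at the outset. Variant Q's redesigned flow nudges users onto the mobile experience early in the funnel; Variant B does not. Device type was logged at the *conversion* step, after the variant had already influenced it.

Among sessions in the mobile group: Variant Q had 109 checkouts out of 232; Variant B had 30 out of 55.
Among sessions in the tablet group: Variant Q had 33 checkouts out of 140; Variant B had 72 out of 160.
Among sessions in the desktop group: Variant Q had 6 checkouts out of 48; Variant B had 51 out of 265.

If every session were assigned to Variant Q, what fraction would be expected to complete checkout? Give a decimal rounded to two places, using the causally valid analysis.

0.35

Stratifying would compare variants among sessions the variants themselves sorted into device type groups — a form of selection on an intermediate. The unconditioned pooled rates give the total causal effect.
So P(outcome | do(Variant Q)) is just the pooled rate for Variant Q: 148/420 = 0.352.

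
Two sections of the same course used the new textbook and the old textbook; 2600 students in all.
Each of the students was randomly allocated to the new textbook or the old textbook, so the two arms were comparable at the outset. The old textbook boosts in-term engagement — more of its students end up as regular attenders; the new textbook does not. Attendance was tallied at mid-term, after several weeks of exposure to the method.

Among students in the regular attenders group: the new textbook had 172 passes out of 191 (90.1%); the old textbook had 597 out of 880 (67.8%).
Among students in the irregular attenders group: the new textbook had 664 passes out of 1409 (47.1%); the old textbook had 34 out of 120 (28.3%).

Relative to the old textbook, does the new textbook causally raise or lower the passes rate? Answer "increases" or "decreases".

Because the teaching method influences mid-term attendance, mid-term attendance is a post-treatment mediator, not a confounder. Stratifying on it would bias the estimate; the causal effect is the crude pooled difference.
Pooled: the new textbook 52.2% vs the old textbook 63.1%; the old textbook is higher overall.

decreases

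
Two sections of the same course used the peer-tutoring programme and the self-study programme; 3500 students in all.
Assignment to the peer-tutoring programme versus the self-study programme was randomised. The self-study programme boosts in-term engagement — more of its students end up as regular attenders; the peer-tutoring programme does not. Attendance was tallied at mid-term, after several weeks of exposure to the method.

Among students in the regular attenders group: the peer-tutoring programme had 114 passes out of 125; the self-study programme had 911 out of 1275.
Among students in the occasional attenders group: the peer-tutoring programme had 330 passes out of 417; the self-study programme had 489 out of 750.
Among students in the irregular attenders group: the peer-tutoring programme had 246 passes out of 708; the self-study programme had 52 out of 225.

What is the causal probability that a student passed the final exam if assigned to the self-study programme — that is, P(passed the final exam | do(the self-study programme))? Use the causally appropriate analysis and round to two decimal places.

0.65

The mid-term attendance-specific comparison favours the peer-tutoring programme throughout, but the pooled figures favour the self-study programme. The question is whether to condition on mid-term attendance.
Because the teaching method influences mid-term attendance, mid-term attendance is a post-treatment mediator, not a confounder. Stratifying on it would bias the estimate; the causal effect is the crude pooled difference.
So P(outcome | do(the self-study programme)) is just the pooled rate for the self-study programme: 1452/2250 = 0.645.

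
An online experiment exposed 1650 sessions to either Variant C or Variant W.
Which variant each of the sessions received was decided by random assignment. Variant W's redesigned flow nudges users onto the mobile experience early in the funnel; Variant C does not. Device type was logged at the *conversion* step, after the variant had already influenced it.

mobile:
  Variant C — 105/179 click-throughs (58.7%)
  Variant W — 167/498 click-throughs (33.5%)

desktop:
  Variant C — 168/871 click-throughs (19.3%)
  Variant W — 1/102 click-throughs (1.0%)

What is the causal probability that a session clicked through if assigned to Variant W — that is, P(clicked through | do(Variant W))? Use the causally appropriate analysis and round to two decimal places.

0.28

Within every device type level Variant C has the higher rate, yet pooled Variant W does — Simpson's reversal.
Device type lies on the pathway variant → device type → outcome, so adjusting for it blocks the indirect effect. For the total causal effect of variant, use the unadjusted pooled rates.
So P(outcome | do(Variant W)) is just the pooled rate for Variant W: 168/600 = 0.280.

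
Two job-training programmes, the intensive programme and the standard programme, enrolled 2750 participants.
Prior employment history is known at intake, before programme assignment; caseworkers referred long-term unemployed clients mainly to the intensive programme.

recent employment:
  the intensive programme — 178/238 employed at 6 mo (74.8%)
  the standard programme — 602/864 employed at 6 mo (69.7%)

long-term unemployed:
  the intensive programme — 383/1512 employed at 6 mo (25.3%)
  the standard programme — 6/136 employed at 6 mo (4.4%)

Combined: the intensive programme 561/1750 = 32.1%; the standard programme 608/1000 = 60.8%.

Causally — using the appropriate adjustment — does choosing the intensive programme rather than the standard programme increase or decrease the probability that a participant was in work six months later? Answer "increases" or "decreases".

increases

Prior employment history differs across programmes for reasons unrelated to any effect of the programme itself, and it separately predicts the outcome — a classic confounder. We must compare within prior employment history levels.
Within each level — recent employment: 74.8% vs 69.7%; long-term unemployed: 25.3% vs 4.4% — the intensive programme is higher every time.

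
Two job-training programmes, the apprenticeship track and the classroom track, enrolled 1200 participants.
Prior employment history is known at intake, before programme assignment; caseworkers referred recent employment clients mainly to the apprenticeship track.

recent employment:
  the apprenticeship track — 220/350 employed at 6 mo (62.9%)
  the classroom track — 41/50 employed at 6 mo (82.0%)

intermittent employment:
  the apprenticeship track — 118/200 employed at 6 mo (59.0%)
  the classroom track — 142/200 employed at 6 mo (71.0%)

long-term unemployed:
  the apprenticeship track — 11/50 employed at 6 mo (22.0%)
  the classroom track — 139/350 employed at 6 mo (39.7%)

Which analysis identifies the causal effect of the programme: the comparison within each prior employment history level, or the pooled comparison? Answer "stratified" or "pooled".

Within every prior employment history level the classroom track has the higher rate, yet pooled the apprenticeship track does — Simpson's reversal.
Nothing the programme does changes prior employment history; the imbalance is an allocation artefact. With prior employment history also predicting the outcome, the pooled figure is confounded, and the within-stratum comparison is the causal one.
Within each level — recent employment: 62.9% vs 82.0%; intermittent employment: 59.0% vs 71.0%; long-term unemployed: 22.0% vs 39.7% — the classroom track is higher every time.

stratified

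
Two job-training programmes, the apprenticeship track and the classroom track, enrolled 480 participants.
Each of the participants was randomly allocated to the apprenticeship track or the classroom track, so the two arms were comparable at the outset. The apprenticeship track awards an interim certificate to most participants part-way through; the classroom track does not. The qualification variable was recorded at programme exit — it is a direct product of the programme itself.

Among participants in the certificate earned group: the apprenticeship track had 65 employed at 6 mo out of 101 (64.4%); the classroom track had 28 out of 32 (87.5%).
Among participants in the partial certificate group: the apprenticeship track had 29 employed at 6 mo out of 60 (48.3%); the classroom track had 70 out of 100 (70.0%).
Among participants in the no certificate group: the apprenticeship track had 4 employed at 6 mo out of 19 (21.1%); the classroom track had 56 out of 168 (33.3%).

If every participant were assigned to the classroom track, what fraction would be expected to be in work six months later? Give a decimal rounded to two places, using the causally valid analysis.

0.51

The qualification attained during the programme-specific comparison favours the classroom track throughout, but the pooled figures favour the apprenticeship track. The question is whether to condition on qualification attained during the programme.
Qualification attained during the programme is downstream of the programme. One should not condition on a consequence of treatment, so the overall rates are the right comparison.
So P(outcome | do(the classroom track)) is just the pooled rate for the classroom track: 154/300 = 0.513.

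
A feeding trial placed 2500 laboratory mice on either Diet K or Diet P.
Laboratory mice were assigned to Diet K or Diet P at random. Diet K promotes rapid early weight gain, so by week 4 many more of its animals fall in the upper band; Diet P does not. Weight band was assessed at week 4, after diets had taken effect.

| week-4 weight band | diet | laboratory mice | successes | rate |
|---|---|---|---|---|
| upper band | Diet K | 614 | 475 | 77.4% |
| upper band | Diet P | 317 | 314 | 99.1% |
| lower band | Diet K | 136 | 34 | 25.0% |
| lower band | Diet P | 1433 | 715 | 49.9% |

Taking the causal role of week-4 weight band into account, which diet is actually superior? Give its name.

Diet K

The stratified and pooled comparisons disagree (Diet P wins within each week-4 weight band; Diet K wins overall), so the answer turns on the causal role of week-4 weight band.
Stratifying would compare diets among laboratory mice the diets themselves sorted into week-4 weight band groups — a form of selection on an intermediate. The unconditioned pooled rates give the total causal effect.
Pooled: Diet K 67.9% vs Diet P 58.8%; Diet K is higher overall.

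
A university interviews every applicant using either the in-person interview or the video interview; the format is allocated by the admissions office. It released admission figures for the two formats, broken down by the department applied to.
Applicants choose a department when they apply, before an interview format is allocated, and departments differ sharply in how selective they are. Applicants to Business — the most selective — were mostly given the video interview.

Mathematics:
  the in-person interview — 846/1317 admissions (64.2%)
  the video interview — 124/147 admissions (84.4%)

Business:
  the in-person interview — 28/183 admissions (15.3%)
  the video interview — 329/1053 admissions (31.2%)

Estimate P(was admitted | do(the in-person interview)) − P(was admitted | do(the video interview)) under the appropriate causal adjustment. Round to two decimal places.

Department is set before the interview format has any effect — it is not caused by the interview format — and it independently drives the outcome. That makes it a confounder, so the causal comparison is within department levels.
Adjusting over the population distribution of department: 0.542·(0.642−0.844) + 0.458·(0.153−0.312) = -0.182.

-0.18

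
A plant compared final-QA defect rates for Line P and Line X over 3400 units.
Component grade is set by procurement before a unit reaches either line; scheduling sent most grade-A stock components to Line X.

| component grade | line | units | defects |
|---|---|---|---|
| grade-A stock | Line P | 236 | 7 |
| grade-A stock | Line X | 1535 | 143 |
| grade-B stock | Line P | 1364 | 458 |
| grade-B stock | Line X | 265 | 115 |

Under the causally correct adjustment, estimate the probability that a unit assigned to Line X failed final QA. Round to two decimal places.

0.26

Since component grade is a pre-existing factor (not a product of the line) and it affects the outcome on its own, it is a confounder. The stratified rates, not the pooled rate, identify the causal effect.
Standardising Line X to the population component grade mix: 0.521·143/1535 + 0.479·115/265 = 0.256.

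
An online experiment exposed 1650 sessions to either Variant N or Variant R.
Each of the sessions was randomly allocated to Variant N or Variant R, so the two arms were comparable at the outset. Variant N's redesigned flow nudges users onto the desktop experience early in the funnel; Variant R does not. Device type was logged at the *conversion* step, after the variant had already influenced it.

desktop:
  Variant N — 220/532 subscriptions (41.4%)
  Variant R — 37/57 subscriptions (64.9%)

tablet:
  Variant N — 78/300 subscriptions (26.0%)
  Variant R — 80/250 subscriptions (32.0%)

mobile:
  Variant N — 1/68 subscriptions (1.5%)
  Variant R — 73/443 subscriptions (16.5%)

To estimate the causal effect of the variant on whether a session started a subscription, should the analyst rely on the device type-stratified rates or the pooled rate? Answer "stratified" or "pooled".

The device type-specific comparison favours Variant R throughout, but the pooled figures favour Variant N. The question is whether to condition on device type.
Stratifying would compare variants among sessions the variants themselves sorted into device type groups — a form of selection on an intermediate. The unconditioned pooled rates give the total causal effect.
Pooled: Variant N 33.2% vs Variant R 25.3%; Variant N is higher overall.

pooled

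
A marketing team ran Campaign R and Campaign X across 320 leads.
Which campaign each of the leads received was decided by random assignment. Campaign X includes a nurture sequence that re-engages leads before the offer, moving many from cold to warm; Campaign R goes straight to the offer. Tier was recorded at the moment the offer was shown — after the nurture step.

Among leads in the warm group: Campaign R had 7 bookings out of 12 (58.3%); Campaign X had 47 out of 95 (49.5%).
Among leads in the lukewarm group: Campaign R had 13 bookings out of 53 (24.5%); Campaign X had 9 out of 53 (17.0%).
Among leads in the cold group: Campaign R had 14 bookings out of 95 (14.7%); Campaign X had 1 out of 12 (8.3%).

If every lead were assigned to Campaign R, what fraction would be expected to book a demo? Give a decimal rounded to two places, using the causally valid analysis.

0.21

Engagement tier lies on the pathway campaign → engagement tier → outcome, so adjusting for it blocks the indirect effect. For the total causal effect of campaign, use the unadjusted pooled rates.
So P(outcome | do(Campaign R)) is just the pooled rate for Campaign R: 34/160 = 0.212.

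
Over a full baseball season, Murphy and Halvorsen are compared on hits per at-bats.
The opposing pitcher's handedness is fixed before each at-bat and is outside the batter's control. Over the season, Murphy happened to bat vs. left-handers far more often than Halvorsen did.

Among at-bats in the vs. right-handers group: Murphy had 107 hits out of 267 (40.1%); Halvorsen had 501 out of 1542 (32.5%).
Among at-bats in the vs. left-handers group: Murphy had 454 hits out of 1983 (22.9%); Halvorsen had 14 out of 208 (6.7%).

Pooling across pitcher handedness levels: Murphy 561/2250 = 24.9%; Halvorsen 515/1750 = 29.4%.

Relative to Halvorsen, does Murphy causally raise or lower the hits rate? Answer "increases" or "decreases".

Here pitcher handedness is a common cause — it drives both which player a case falls under and the outcome. The crude comparison mixes populations; the stratum-specific rates are the causally relevant ones.
Within each level — vs. right-handers: 40.1% vs 32.5%; vs. left-handers: 22.9% vs 6.7% — Murphy is higher every time.

increases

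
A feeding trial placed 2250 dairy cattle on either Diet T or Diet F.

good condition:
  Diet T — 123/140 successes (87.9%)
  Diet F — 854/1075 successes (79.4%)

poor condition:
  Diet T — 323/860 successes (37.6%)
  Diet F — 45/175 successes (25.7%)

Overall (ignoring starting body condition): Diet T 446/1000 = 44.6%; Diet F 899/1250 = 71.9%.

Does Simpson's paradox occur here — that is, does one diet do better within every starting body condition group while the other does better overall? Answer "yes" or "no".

Within each starting body condition level (good condition 87.9% vs 79.4%; poor condition 37.6% vs 25.7%), Diet T has the higher rate every time. Pooled: 44.6% vs 71.9% — Diet F has the higher rate overall. The two comparisons disagree.

yes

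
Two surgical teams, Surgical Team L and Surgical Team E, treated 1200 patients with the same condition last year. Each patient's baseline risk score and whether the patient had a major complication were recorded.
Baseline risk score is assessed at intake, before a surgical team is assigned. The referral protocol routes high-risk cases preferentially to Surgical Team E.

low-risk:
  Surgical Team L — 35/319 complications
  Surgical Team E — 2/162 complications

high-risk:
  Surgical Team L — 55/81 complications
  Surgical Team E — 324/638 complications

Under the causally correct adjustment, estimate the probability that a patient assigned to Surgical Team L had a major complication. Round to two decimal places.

0.45

Baseline risk score satisfies the back-door criterion: it is not a descendant of the surgical team, and it blocks the spurious path from surgical team to outcome. Adjusting for it (i.e., using the within-baseline risk score rates) gives the causal effect.
Standardising Surgical Team L to the population baseline risk score mix: 0.401·35/319 + 0.599·55/81 = 0.451.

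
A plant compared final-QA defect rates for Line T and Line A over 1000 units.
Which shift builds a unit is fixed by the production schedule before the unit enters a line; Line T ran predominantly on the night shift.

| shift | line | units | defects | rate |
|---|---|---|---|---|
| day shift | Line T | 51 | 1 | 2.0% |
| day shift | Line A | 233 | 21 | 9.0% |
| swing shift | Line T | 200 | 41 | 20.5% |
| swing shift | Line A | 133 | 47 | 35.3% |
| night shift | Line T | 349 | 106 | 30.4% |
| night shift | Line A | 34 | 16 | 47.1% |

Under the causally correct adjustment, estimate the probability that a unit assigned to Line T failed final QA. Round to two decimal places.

Shift differs across lines for reasons unrelated to any effect of the line itself, and it separately predicts the outcome — a classic confounder. We must compare within shift levels.
Standardising Line T to the population shift mix: 0.284·1/51 + 0.333·41/200 + 0.383·106/349 = 0.190.

0.19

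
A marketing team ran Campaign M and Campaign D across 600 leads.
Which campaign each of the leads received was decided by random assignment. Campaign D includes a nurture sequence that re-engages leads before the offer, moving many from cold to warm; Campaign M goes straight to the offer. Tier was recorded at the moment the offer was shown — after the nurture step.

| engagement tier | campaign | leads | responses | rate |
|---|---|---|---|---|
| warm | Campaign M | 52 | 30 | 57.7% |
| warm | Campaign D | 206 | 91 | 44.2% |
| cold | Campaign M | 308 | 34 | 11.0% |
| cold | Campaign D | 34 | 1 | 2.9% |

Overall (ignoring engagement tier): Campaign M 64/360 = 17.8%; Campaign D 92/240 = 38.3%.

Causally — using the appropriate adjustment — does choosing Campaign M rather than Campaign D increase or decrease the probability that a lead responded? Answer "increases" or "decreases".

Engagement tier is downstream of the campaign. One should not condition on a consequence of treatment, so the overall rates are the right comparison.
Pooled: Campaign M 17.8% vs Campaign D 38.3%; Campaign D is higher overall.

decreases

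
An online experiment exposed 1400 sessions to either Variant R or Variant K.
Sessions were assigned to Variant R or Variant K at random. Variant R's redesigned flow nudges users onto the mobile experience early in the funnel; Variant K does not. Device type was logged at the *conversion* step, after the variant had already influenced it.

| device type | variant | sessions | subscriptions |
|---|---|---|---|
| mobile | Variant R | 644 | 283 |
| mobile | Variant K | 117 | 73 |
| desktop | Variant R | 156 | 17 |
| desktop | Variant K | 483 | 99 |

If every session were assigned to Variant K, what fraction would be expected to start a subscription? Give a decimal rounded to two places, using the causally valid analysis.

0.29

Device type here is a post-treatment variable shaped by the variant; conditioning on it would introduce bias rather than remove it. The overall comparison is the causal one.
So P(outcome | do(Variant K)) is just the pooled rate for Variant K: 172/600 = 0.287.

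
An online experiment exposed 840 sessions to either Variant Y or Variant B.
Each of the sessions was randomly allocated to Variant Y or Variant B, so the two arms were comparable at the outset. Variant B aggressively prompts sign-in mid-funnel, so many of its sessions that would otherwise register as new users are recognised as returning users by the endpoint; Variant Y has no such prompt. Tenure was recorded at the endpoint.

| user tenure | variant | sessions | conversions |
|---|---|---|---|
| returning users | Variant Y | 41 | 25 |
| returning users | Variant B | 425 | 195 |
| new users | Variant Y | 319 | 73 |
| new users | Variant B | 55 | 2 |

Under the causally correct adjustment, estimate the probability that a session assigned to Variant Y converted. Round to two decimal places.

The user tenure-specific comparison favours Variant Y throughout, but the pooled figures favour Variant B. The question is whether to condition on user tenure.
User tenure is recorded after the variant and is itself shifted by it — it sits on the causal path from variant to outcome. Conditioning on a mediator would strip out part of the effect we want; the pooled comparison gives the total causal effect.
So P(outcome | do(Variant Y)) is just the pooled rate for Variant Y: 98/360 = 0.272.

0.27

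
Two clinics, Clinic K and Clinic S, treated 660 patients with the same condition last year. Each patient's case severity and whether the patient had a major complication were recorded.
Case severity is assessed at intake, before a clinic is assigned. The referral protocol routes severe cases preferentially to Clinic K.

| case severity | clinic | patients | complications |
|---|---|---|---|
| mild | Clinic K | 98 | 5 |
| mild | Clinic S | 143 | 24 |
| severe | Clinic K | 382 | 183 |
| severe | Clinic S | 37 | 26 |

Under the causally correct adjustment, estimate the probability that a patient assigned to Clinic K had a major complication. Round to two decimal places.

0.32

Here case severity is a common cause — it drives both which clinic a case falls under and the outcome. The crude comparison mixes populations; the stratum-specific rates are the causally relevant ones.
Standardising Clinic K to the population case severity mix: 0.365·5/98 + 0.635·183/382 = 0.323.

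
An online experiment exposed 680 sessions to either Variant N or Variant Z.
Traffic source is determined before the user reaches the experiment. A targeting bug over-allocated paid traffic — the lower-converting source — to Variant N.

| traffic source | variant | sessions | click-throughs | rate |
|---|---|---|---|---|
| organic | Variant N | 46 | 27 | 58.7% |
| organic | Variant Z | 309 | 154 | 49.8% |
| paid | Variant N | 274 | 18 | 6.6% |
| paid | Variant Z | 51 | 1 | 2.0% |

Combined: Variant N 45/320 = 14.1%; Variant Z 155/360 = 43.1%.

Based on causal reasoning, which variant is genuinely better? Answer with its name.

The stratified and pooled comparisons disagree (Variant N wins within each traffic source; Variant Z wins overall), so the answer turns on the causal role of traffic source.
The imbalance in traffic source arose from how sessions were allocated, not from anything the variant did; and traffic source independently affects the outcome. The pooled gap is confounded — condition on traffic source.
Within each level — organic: 58.7% vs 49.8%; paid: 6.6% vs 2.0% — Variant N is higher every time.

Variant N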